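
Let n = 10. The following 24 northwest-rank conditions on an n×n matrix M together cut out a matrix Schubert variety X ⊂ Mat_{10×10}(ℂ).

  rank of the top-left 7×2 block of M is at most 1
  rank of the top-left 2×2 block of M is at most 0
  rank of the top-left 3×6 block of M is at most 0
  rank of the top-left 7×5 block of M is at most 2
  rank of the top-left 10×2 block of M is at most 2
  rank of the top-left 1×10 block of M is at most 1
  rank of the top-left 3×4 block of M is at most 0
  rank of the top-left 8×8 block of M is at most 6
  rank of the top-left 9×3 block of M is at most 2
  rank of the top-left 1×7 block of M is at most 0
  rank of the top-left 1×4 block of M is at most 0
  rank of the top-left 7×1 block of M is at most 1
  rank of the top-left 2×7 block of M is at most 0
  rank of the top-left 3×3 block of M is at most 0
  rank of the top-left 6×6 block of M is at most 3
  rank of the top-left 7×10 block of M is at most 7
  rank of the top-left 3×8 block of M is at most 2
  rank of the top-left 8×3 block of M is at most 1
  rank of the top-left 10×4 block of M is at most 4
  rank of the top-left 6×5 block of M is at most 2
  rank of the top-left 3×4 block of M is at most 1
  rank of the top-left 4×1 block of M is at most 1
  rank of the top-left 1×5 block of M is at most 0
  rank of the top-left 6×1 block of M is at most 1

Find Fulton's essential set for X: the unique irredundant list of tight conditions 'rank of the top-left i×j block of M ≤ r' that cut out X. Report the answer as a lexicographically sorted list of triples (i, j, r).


Rank table r_w(10×10) implied by the 24 constraints:

  row 1: 0  0  0  0  0  0  0  1  1  1
  row 2: 0  0  0  0  0  0  0  1  2  2
  row 3: 0  0  0  0  0  0  1  2  3  3
  row 4: 1  1  1  1  1  1  2  3  4  4
  row 5: 1  1  1  2  2  2  3  4  5  5
  row 6: 1  1  1  2  2  3  4  5  6  6
  row 7: 1  1  1  2  2  3  4  5  6  7
  row 8: 1  1  1  2  3  4  5  6  7  8
  row 9: 1  2  2  3  4  5  6  7  8  9
  row 10: 1  2  3  4  5  6  7  8  9  10

second differences of R give the permutation w = (8, 9, 7, 1, 4, 6, 10, 5, 2, 3).

Fulton essential set (4 of the 30 Rothe cells):

[(2, 7, 0), (3, 6, 0), (7, 5, 2), (8, 3, 1)]


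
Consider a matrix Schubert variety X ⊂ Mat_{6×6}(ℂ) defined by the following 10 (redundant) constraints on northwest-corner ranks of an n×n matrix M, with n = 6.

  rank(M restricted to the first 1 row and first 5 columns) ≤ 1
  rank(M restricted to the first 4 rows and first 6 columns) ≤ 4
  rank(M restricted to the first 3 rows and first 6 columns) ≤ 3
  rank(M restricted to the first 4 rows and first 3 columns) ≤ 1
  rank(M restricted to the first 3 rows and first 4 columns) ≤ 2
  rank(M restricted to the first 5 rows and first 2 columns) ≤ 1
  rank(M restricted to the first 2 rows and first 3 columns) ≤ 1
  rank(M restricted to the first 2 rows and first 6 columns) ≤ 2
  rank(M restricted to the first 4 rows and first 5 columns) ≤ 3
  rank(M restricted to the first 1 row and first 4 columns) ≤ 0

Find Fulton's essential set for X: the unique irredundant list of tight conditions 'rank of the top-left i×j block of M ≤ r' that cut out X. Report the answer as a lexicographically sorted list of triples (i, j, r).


Propagating the 10 rank bounds to every northwest block:

  i=1: 0, 0, 0, 0, 1, 1
  i=2: 1, 1, 1, 1, 2, 2
  i=3: 1, 1, 1, 2, 3, 3
  i=4: 1, 1, 1, 2, 3, 4
  i=5: 1, 1, 2, 3, 4, 5
  i=6: 1, 2, 3, 4, 5, 6

so w = (5, 1, 4, 6, 3, 2).

ℓ(w)=9; the 3 essential cells (i,j,r):

[(1, 4, 0), (4, 3, 1), (5, 2, 1)]


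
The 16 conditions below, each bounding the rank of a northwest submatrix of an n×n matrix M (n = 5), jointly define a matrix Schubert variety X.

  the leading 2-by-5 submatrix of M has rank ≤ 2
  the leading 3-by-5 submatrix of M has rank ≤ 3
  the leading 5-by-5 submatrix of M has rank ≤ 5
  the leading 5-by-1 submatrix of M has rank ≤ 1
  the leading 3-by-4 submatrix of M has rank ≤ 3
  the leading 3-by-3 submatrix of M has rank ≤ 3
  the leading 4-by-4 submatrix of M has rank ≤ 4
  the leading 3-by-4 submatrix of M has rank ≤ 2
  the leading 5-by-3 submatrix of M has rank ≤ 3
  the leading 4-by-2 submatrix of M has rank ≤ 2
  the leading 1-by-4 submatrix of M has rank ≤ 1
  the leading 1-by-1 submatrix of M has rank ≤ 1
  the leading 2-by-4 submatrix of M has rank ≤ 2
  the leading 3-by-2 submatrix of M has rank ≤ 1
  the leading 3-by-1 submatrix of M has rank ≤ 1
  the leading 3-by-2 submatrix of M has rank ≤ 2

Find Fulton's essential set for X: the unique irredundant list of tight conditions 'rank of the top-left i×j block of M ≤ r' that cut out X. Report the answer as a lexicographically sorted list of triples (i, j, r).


Rank table r_w(5×5) implied by the 16 constraints:

  i=1: 1 1 1 1 1
  i=2: 1 1 2 2 2
  i=3: 1 1 2 2 3
  i=4: 1 2 3 3 4
  i=5: 1 2 3 4 5

second differences of R give the permutation w = (1, 3, 5, 2, 4).

Fulton essential set (2 of the 3 Rothe cells):

[(3, 2, 1), (3, 4, 2)]


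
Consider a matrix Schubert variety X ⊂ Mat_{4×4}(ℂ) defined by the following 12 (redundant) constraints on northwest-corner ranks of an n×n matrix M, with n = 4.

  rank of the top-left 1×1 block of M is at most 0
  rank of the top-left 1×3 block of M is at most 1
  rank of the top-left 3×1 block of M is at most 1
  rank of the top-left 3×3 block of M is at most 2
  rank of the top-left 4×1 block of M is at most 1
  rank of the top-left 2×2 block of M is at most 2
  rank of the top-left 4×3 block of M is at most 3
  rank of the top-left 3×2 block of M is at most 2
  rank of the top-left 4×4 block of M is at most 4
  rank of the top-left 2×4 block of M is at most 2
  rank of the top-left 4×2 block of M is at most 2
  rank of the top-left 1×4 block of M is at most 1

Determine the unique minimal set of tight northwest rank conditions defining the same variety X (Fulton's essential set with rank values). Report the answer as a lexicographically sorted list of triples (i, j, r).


Reconstructing r_w from the 12 given conditions:

  row 1: 0 | 1 | 1 | 1
  row 2: 1 | 2 | 2 | 2
  row 3: 1 | 2 | 2 | 3
  row 4: 1 | 2 | 3 | 4

so w = (2, 1, 4, 3).

|D(w)|=2, |Ess(w)|=2:

[(1, 1, 0), (3, 3, 2)]


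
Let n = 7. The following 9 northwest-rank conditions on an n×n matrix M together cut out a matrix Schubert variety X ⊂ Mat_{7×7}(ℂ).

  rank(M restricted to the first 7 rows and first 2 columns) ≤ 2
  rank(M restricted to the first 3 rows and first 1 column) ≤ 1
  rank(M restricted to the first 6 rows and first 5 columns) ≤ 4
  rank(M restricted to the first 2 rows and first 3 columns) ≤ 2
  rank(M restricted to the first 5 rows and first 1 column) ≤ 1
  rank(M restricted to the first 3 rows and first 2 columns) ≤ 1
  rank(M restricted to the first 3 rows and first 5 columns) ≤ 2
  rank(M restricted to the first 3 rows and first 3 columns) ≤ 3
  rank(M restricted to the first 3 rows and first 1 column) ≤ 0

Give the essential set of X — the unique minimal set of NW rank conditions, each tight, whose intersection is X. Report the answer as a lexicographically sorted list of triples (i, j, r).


Recovering R(i,j) via the rank-extension bound from the 9 conditions:

  R[1]: 0, 1, 1, 1, 1, 1, 1
  R[2]: 0, 1, 2, 2, 2, 2, 2
  R[3]: 0, 1, 2, 2, 2, 3, 3
  R[4]: 1, 2, 3, 3, 3, 4, 4
  R[5]: 1, 2, 3, 4, 4, 5, 5
  R[6]: 1, 2, 3, 4, 4, 5, 6
  R[7]: 1, 2, 3, 4, 5, 6, 7

hence w(1..7) = (2, 3, 6, 1, 4, 7, 5).

Fulton essential set (3 of the 6 Rothe cells):

[(3, 1, 0), (3, 5, 2), (6, 5, 4)]


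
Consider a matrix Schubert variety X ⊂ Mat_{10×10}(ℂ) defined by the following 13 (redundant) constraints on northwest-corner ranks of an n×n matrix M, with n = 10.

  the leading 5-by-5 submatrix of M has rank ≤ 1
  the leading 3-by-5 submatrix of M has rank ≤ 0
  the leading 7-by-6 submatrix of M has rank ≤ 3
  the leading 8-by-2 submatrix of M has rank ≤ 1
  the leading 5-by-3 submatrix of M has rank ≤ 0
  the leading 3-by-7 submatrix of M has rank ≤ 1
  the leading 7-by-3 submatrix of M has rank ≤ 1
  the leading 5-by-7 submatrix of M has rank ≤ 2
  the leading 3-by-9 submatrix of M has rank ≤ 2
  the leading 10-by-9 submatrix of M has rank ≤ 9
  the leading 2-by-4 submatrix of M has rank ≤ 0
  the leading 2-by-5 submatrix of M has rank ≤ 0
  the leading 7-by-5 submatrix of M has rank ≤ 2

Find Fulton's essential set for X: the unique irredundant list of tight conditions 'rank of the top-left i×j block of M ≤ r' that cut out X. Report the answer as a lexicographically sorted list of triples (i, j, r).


The tightest implied rank at each (i,j), from the 13 conditions:

  R[1]: 0 0 0 0 0 1 1 1 1 1
  R[2]: 0 0 0 0 0 1 1 2 2 2
  R[3]: 0 0 0 0 0 1 1 2 2 3
  R[4]: 0 0 0 1 1 2 2 3 3 4
  R[5]: 0 0 0 1 1 2 2 3 4 5
  R[6]: 1 1 1 2 2 3 3 4 5 6
  R[7]: 1 1 1 2 2 3 4 5 6 7
  R[8]: 1 1 2 3 3 4 5 6 7 8
  R[9]: 1 2 3 4 4 5 6 7 8 9
  R[10]: 1 2 3 4 5 6 7 8 9 10

the unique w with this rank table is (6, 8, 10, 4, 9, 1, 7, 3, 2, 5).

ℓ(w)=30; the 9 essential cells (i,j,r):

[(3, 5, 0), (3, 7, 1), (3, 9, 2), (5, 3, 0), (5, 5, 1), (5, 7, 2), (7, 3, 1), (7, 5, 2), (8, 2, 1)]


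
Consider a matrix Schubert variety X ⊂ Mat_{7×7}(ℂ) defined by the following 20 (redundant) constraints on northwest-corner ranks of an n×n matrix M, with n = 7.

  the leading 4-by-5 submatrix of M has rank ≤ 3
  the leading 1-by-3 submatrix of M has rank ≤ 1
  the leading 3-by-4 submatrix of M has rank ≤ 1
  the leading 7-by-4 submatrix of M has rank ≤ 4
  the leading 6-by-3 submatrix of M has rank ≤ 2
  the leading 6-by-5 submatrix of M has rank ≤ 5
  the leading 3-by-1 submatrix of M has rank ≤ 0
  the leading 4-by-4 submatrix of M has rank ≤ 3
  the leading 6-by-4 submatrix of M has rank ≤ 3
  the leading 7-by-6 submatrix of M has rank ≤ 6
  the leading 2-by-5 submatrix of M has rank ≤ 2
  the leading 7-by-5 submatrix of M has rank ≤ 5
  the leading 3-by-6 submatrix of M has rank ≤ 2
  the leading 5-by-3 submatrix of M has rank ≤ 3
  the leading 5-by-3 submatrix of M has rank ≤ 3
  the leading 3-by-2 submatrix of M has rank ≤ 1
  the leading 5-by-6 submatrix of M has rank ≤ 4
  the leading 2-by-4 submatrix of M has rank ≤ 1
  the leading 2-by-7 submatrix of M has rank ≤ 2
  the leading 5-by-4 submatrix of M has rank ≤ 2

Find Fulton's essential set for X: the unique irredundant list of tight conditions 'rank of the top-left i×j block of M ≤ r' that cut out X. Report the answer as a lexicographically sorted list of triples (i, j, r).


Computing R[i][j] = min implied NW-rank bound (n=7, 20 conditions):

  R[1]: 0 1 1 1 1 1 1
  R[2]: 0 1 1 1 2 2 2
  R[3]: 0 1 1 1 2 2 3
  R[4]: 1 2 2 2 3 3 4
  R[5]: 1 2 2 2 3 4 5
  R[6]: 1 2 2 3 4 5 6
  R[7]: 1 2 3 4 5 6 7

hence w(1..7) = (2, 5, 7, 1, 6, 4, 3).

Fulton essential set (5 of the 11 Rothe cells):

[(3, 1, 0), (3, 4, 1), (3, 6, 2), (5, 4, 2), (6, 3, 2)]


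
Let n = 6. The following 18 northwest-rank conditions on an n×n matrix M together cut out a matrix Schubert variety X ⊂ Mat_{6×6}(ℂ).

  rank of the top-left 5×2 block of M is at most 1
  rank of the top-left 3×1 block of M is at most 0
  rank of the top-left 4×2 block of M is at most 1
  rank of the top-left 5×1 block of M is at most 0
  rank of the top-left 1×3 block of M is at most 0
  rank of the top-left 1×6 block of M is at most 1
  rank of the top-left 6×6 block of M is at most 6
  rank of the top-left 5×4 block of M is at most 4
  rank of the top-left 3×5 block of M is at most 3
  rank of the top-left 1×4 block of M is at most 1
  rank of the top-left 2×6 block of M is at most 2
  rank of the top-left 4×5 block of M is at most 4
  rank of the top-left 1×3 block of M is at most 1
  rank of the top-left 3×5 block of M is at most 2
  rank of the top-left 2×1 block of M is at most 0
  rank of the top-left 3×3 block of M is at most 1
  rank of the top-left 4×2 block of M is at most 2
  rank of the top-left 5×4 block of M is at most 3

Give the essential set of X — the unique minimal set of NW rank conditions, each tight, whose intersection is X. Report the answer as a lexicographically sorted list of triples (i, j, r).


The tightest implied rank at each (i,j), from the 18 conditions:

  i=1: 0, 0, 0, 1, 1, 1
  i=2: 0, 1, 1, 2, 2, 2
  i=3: 0, 1, 1, 2, 2, 3
  i=4: 0, 1, 2, 3, 3, 4
  i=5: 0, 1, 2, 3, 4, 5
  i=6: 1, 2, 3, 4, 5, 6

second differences of R give the permutation w = (4, 2, 6, 3, 5, 1).

Fulton essential set (4 of the 9 Rothe cells):

[(1, 3, 0), (3, 3, 1), (3, 5, 2), (5, 1, 0)]


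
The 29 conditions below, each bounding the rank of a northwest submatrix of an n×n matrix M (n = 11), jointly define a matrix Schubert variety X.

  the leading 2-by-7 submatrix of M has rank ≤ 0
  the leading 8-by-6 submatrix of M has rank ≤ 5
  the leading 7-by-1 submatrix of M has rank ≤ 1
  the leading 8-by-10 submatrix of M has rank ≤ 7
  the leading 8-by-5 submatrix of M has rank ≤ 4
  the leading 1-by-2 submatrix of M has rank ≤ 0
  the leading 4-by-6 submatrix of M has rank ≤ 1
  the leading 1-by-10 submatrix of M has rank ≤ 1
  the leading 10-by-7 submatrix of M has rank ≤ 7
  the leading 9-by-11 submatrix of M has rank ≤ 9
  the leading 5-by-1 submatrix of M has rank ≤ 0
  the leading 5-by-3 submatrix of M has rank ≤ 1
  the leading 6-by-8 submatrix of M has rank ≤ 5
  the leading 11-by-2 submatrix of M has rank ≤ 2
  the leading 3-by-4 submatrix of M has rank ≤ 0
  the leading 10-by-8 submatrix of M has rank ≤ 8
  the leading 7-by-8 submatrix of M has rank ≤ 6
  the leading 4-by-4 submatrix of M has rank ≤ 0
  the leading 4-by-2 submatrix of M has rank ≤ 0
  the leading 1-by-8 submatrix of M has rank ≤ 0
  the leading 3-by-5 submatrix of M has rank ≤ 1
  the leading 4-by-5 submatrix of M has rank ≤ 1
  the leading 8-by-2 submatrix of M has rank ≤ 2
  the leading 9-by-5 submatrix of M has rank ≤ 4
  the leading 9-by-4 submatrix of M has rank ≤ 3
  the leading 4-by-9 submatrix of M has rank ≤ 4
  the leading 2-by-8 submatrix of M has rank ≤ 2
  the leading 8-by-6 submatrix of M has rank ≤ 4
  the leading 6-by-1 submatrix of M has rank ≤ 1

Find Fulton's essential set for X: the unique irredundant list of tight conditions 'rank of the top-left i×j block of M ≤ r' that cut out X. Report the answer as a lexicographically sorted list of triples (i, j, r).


The tightest implied rank at each (i,j), from the 29 conditions:

  row 1: 0, 0, 0, 0, 0, 0, 0, 0, 1, 1, 1
  row 2: 0, 0, 0, 0, 0, 0, 0, 1, 2, 2, 2
  row 3: 0, 0, 0, 0, 1, 1, 1, 2, 3, 3, 3
  row 4: 0, 0, 0, 0, 1, 1, 2, 3, 4, 4, 4
  row 5: 0, 1, 1, 1, 2, 2, 3, 4, 5, 5, 5
  row 6: 1, 2, 2, 2, 3, 3, 4, 5, 6, 6, 6
  row 7: 1, 2, 3, 3, 4, 4, 5, 6, 7, 7, 7
  row 8: 1, 2, 3, 3, 4, 4, 5, 6, 7, 7, 8
  row 9: 1, 2, 3, 3, 4, 5, 6, 7, 8, 8, 9
  row 10: 1, 2, 3, 4, 5, 6, 7, 8, 9, 9, 10
  row 11: 1, 2, 3, 4, 5, 6, 7, 8, 9, 10, 11

reading off 1-entries of Δ²R: w = (9, 8, 5, 7, 2, 1, 3, 11, 6, 4, 10).

|D(w)|=29, |Ess(w)|=8:

[(1, 8, 0), (2, 7, 0), (4, 4, 0), (4, 6, 1), (5, 1, 0), (8, 6, 4), (8, 10, 7), (9, 4, 3)]


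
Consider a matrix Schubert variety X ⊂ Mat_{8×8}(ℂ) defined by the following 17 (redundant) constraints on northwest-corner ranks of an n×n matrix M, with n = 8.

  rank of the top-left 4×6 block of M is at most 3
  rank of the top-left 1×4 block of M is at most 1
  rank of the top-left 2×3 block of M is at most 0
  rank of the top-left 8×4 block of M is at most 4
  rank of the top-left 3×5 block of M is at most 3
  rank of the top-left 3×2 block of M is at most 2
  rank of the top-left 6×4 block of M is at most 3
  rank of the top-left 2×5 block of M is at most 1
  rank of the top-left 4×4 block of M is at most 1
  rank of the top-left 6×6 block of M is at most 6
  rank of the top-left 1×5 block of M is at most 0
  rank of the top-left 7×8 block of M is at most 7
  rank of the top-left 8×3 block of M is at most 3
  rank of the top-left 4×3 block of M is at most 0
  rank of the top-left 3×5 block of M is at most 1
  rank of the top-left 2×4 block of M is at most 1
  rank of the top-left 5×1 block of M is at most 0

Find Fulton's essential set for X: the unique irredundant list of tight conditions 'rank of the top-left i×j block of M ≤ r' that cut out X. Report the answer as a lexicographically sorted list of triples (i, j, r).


Computing R[i][j] = min implied NW-rank bound (n=8, 17 conditions):

  R[1]: 0, 0, 0, 0, 0, 1, 1, 1
  R[2]: 0, 0, 0, 1, 1, 2, 2, 2
  R[3]: 0, 0, 0, 1, 1, 2, 3, 3
  R[4]: 0, 0, 0, 1, 2, 3, 4, 4
  R[5]: 0, 1, 1, 2, 3, 4, 5, 5
  R[6]: 1, 2, 2, 3, 4, 5, 6, 6
  R[7]: 1, 2, 3, 4, 5, 6, 7, 7
  R[8]: 1, 2, 3, 4, 5, 6, 7, 8

giving w = (6, 4, 7, 5, 2, 1, 3, 8) via Δ²R.

|D(w)|=16, |Ess(w)|=4:

[(1, 5, 0), (3, 5, 1), (4, 3, 0), (5, 1, 0)]


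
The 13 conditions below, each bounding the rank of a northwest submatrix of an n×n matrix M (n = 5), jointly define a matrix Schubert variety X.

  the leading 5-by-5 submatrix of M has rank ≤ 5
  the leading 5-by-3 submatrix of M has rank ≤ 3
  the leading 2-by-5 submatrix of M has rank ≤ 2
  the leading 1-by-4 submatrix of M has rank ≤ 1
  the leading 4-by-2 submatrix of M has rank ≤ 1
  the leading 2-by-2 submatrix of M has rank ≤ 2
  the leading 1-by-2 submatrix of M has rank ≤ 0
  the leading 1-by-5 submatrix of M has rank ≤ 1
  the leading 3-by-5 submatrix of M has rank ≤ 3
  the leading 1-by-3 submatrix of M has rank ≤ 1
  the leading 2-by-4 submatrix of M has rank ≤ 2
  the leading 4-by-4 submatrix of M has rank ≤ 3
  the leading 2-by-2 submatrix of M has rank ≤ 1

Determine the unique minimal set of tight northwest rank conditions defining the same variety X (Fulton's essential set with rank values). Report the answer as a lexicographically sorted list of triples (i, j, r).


Reconstructing r_w from the 13 given conditions:

  i=1: 0, 0, 1, 1, 1
  i=2: 1, 1, 2, 2, 2
  i=3: 1, 1, 2, 3, 3
  i=4: 1, 1, 2, 3, 4
  i=5: 1, 2, 3, 4, 5

reading off 1-entries of Δ²R: w = (3, 1, 4, 5, 2).

ℓ(w)=4; the 2 essential cells (i,j,r):

[(1, 2, 0), (4, 2, 1)]


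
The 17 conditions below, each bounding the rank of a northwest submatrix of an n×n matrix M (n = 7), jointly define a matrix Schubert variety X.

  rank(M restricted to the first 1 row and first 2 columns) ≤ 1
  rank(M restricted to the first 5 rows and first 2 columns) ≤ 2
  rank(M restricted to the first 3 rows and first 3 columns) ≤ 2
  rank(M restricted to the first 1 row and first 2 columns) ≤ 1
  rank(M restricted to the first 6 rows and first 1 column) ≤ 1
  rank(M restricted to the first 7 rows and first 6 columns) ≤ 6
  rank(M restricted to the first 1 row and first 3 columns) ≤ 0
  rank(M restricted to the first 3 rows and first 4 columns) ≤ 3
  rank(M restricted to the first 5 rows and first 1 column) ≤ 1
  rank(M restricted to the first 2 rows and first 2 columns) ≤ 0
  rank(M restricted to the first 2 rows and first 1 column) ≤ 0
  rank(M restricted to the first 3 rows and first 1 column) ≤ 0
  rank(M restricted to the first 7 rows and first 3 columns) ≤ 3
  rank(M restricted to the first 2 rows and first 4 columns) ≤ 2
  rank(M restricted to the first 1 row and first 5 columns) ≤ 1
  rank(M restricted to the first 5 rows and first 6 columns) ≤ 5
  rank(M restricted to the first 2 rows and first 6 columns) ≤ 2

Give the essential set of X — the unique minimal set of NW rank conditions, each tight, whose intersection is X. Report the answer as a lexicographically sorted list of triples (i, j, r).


Reconstructing r_w from the 17 given conditions:

  R[1]: 0, 0, 0, 1, 1, 1, 1
  R[2]: 0, 0, 1, 2, 2, 2, 2
  R[3]: 0, 1, 2, 3, 3, 3, 3
  R[4]: 1, 2, 3, 4, 4, 4, 4
  R[5]: 1, 2, 3, 4, 5, 5, 5
  R[6]: 1, 2, 3, 4, 5, 6, 6
  R[7]: 1, 2, 3, 4, 5, 6, 7

giving w = (4, 3, 2, 1, 5, 6, 7) via Δ²R.

3 SE-corners of the 6-cell Rothe diagram give Ess(w):

[(1, 3, 0), (2, 2, 0), (3, 1, 0)]


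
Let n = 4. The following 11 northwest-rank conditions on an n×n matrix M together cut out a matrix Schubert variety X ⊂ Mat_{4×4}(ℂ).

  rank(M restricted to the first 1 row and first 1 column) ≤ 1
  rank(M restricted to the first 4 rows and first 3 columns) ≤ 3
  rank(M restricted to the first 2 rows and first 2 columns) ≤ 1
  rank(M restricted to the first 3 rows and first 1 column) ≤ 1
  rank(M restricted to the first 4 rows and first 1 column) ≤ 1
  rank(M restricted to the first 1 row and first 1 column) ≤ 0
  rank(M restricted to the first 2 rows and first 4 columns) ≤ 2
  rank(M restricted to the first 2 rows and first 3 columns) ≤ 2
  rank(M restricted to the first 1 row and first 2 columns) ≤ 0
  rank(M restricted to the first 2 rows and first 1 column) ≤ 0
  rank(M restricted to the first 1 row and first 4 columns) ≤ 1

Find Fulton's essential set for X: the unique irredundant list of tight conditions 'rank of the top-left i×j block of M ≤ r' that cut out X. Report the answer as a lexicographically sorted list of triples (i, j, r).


Recovering R(i,j) via the rank-extension bound from the 11 conditions:

  0 0 1 1
  0 1 2 2
  1 2 3 3
  1 2 3 4

so w = (3, 2, 1, 4).

D(w) has 3 cells with 2 SE-corners; essential set:

[(1, 2, 0), (2, 1, 0)]


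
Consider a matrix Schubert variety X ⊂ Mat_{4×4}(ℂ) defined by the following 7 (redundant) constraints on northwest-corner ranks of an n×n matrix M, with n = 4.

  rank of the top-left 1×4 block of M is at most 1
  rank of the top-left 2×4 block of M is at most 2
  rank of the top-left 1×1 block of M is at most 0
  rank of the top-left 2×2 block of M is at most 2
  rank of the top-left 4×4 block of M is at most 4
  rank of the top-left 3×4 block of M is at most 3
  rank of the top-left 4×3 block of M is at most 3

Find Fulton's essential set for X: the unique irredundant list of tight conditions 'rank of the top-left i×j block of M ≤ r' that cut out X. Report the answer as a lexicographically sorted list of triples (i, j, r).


The tightest implied rank at each (i,j), from the 7 conditions:

  row 1: 0  1  1  1
  row 2: 1  2  2  2
  row 3: 1  2  3  3
  row 4: 1  2  3  4

reading off 1-entries of Δ²R: w = (2, 1, 3, 4).

D(w) has 1 cell with 1 SE-corner; essential set:

[(1, 1, 0)]


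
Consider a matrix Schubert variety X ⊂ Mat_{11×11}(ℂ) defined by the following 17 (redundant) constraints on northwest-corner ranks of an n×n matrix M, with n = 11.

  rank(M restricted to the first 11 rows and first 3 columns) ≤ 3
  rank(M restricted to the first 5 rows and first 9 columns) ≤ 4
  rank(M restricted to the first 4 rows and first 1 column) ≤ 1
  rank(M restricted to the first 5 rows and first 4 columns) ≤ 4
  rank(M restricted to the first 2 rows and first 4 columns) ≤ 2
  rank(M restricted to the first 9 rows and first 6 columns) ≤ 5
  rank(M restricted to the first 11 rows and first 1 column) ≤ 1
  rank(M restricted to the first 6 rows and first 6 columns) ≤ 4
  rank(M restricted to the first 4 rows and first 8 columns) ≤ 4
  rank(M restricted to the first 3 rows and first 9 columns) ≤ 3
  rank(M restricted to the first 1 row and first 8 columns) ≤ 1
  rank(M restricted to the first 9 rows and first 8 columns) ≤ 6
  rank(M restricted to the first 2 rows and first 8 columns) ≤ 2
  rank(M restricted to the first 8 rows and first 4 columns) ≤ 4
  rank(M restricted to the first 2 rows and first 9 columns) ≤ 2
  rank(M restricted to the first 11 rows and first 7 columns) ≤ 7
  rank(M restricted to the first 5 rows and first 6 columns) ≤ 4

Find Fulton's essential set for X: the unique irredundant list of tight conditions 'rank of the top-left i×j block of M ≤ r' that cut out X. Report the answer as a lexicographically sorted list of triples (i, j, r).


Reconstructing r_w from the 17 given conditions:

  1 1 1 1 1 1 1 1 1 1 1
  1 2 2 2 2 2 2 2 2 2 2
  1 2 3 3 3 3 3 3 3 3 3
  1 2 3 4 4 4 4 4 4 4 4
  1 2 3 4 4 4 4 4 4 5 5
  1 2 3 4 4 4 5 5 5 6 6
  1 2 3 4 5 5 6 6 6 7 7
  1 2 3 4 5 5 6 6 7 8 8
  1 2 3 4 5 5 6 6 7 8 9
  1 2 3 4 5 6 7 7 8 9 10
  1 2 3 4 5 6 7 8 9 10 11

reading off 1-entries of Δ²R: w = (1, 2, 3, 4, 10, 7, 5, 9, 11, 6, 8).

D(w) has 11 cells with 4 SE-corners; essential set:

[(5, 9, 4), (6, 6, 4), (9, 6, 5), (9, 8, 6)]


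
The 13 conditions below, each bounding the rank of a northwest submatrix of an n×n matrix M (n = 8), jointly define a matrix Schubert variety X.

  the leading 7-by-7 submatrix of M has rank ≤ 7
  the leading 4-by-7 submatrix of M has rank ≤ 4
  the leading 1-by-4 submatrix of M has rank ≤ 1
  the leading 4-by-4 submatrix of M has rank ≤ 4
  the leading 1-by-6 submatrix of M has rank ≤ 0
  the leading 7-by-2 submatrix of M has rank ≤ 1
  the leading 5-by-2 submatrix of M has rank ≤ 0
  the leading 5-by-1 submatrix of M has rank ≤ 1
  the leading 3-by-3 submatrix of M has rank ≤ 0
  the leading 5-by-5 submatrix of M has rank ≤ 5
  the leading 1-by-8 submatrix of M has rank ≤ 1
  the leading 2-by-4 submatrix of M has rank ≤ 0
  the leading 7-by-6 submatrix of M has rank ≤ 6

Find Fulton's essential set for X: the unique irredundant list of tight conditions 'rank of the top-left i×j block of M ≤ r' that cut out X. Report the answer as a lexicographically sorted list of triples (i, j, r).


Recovering R(i,j) via the rank-extension bound from the 13 conditions:

  row 1: 0  0  0  0  0  0  1  1
  row 2: 0  0  0  0  1  1  2  2
  row 3: 0  0  0  1  2  2  3  3
  row 4: 0  0  1  2  3  3  4  4
  row 5: 0  0  1  2  3  4  5  5
  row 6: 1  1  2  3  4  5  6  6
  row 7: 1  1  2  3  4  5  6  7
  row 8: 1  2  3  4  5  6  7  8

hence w(1..8) = (7, 5, 4, 3, 6, 1, 8, 2).

5 SE-corners of the 18-cell Rothe diagram give Ess(w):

[(1, 6, 0), (2, 4, 0), (3, 3, 0), (5, 2, 0), (7, 2, 1)]


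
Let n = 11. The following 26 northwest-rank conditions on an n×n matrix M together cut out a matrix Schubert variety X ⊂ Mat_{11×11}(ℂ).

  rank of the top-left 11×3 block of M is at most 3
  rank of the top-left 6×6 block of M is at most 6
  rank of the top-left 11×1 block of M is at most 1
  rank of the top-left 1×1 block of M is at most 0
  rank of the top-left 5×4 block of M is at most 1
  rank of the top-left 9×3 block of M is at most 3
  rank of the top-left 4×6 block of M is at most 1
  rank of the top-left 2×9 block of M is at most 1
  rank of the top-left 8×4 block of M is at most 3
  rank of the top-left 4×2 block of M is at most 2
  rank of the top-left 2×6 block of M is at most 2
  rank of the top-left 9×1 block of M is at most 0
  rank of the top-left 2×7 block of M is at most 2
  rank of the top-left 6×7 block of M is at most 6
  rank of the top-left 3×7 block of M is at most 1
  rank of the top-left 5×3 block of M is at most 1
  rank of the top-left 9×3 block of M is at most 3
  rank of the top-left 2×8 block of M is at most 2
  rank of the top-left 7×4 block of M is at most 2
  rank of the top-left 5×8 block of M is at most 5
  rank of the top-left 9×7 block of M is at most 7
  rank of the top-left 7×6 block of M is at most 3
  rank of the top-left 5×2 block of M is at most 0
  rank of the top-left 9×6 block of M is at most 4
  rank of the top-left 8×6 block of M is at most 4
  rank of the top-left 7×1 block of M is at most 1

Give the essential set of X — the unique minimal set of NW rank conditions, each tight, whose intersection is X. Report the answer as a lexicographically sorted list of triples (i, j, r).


Recovering R(i,j) via the rank-extension bound from the 26 conditions:

  R[1]: 0 | 0 | 1 | 1 | 1 | 1 | 1 | 1 | 1 | 1 | 1
  R[2]: 0 | 0 | 1 | 1 | 1 | 1 | 1 | 1 | 1 | 2 | 2
  R[3]: 0 | 0 | 1 | 1 | 1 | 1 | 1 | 2 | 2 | 3 | 3
  R[4]: 0 | 0 | 1 | 1 | 1 | 1 | 2 | 3 | 3 | 4 | 4
  R[5]: 0 | 0 | 1 | 1 | 2 | 2 | 3 | 4 | 4 | 5 | 5
  R[6]: 0 | 1 | 2 | 2 | 3 | 3 | 4 | 5 | 5 | 6 | 6
  R[7]: 0 | 1 | 2 | 2 | 3 | 3 | 4 | 5 | 6 | 7 | 7
  R[8]: 0 | 1 | 2 | 3 | 4 | 4 | 5 | 6 | 7 | 8 | 8
  R[9]: 0 | 1 | 2 | 3 | 4 | 4 | 5 | 6 | 7 | 8 | 9
  R[10]: 1 | 2 | 3 | 4 | 5 | 5 | 6 | 7 | 8 | 9 | 10
  R[11]: 1 | 2 | 3 | 4 | 5 | 6 | 7 | 8 | 9 | 10 | 11

reading off 1-entries of Δ²R: w = (3, 10, 8, 7, 5, 2, 9, 4, 11, 1, 6).

|D(w)|=31, |Ess(w)|=9:

[(2, 9, 1), (3, 7, 1), (4, 6, 1), (5, 2, 0), (5, 4, 1), (7, 4, 2), (7, 6, 3), (9, 1, 0), (9, 6, 4)]


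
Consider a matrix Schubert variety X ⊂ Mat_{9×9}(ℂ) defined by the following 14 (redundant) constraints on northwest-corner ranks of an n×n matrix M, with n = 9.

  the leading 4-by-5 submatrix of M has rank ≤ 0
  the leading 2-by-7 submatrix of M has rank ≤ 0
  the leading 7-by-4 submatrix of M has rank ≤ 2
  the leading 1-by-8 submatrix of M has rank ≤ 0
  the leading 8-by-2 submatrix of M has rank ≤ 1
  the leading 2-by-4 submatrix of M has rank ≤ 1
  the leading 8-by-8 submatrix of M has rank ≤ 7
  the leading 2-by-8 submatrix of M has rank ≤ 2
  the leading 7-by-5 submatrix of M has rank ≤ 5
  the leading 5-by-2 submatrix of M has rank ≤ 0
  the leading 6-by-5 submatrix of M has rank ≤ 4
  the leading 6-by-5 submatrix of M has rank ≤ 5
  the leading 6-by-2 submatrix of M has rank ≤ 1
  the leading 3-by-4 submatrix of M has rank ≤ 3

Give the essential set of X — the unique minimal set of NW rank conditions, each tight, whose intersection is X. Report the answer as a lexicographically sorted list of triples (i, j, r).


Recovering R(i,j) via the rank-extension bound from the 14 conditions:

  R[1]: 0, 0, 0, 0, 0, 0, 0, 0, 1
  R[2]: 0, 0, 0, 0, 0, 0, 0, 1, 2
  R[3]: 0, 0, 0, 0, 0, 1, 1, 2, 3
  R[4]: 0, 0, 0, 0, 0, 1, 2, 3, 4
  R[5]: 0, 0, 1, 1, 1, 2, 3, 4, 5
  R[6]: 1, 1, 2, 2, 2, 3, 4, 5, 6
  R[7]: 1, 1, 2, 2, 3, 4, 5, 6, 7
  R[8]: 1, 1, 2, 3, 4, 5, 6, 7, 8
  R[9]: 1, 2, 3, 4, 5, 6, 7, 8, 9

the unique w with this rank table is (9, 8, 6, 7, 3, 1, 5, 4, 2).

|D(w)|=30, |Ess(w)|=6:

[(1, 8, 0), (2, 7, 0), (4, 5, 0), (5, 2, 0), (7, 4, 2), (8, 2, 1)]


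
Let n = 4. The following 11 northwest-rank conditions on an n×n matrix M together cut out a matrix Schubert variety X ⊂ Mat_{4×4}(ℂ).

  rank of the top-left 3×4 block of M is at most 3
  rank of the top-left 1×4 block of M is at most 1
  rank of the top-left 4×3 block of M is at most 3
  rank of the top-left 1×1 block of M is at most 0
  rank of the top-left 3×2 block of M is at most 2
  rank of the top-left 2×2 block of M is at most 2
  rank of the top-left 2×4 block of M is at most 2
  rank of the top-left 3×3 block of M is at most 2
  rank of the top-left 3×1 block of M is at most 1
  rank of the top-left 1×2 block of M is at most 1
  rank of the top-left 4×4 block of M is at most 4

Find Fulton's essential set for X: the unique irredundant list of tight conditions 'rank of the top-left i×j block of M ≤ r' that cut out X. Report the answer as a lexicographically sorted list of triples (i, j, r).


Reconstructing r_w from the 11 given conditions:

  i=1: 0  1  1  1
  i=2: 1  2  2  2
  i=3: 1  2  2  3
  i=4: 1  2  3  4

the unique w with this rank table is (2, 1, 4, 3).

Fulton essential set (2 of the 2 Rothe cells):

[(1, 1, 0), (3, 3, 2)]


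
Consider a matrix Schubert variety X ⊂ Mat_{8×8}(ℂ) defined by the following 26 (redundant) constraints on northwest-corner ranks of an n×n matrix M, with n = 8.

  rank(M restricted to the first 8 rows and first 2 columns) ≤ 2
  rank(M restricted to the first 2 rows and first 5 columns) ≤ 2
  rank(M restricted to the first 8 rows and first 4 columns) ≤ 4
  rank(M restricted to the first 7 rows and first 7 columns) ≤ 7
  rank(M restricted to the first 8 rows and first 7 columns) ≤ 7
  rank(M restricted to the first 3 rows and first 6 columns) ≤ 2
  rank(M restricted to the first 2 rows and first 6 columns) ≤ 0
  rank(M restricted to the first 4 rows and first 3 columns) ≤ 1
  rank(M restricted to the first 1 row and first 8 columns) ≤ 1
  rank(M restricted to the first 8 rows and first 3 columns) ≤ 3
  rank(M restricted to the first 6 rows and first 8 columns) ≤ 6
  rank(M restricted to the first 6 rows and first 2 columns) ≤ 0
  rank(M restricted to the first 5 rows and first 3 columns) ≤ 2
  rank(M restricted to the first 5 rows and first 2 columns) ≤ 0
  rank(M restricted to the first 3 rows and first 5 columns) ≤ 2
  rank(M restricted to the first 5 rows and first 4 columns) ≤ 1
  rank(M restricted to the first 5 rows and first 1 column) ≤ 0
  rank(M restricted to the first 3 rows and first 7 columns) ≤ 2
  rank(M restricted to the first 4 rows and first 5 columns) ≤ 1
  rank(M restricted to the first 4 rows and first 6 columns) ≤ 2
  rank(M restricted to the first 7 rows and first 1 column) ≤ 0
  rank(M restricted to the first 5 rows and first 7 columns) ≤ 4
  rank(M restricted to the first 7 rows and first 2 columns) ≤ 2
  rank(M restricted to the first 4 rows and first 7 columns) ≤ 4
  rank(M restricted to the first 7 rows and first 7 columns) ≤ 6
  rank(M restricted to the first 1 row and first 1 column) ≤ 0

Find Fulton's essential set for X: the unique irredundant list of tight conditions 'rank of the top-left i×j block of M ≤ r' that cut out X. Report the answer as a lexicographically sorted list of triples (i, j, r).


Propagating the 26 rank bounds to every northwest block:

  R[1]: 0  0  0  0  0  0  1  1
  R[2]: 0  0  0  0  0  0  1  2
  R[3]: 0  0  1  1  1  1  2  3
  R[4]: 0  0  1  1  1  2  3  4
  R[5]: 0  0  1  1  2  3  4  5
  R[6]: 0  0  1  2  3  4  5  6
  R[7]: 0  1  2  3  4  5  6  7
  R[8]: 1  2  3  4  5  6  7  8

second differences of R give the permutation w = (7, 8, 3, 6, 5, 4, 2, 1).

ℓ(w)=24; the 5 essential cells (i,j,r):

[(2, 6, 0), (4, 5, 1), (5, 4, 1), (6, 2, 0), (7, 1, 0)]


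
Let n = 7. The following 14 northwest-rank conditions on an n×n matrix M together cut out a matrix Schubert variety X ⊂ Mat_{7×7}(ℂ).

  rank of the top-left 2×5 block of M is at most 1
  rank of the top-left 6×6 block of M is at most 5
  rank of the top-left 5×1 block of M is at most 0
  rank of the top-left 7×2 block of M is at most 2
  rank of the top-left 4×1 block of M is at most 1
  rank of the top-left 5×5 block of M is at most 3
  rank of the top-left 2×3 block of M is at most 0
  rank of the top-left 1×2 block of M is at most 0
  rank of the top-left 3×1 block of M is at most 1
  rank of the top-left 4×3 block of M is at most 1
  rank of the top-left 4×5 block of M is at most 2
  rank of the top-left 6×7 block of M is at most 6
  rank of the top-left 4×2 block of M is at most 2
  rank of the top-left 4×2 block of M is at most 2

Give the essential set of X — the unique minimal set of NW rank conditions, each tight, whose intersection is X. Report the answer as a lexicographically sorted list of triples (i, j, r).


Rank table r_w(7×7) implied by the 14 constraints:

  R[1]: 0 | 0 | 0 | 1 | 1 | 1 | 1
  R[2]: 0 | 0 | 0 | 1 | 1 | 2 | 2
  R[3]: 0 | 1 | 1 | 2 | 2 | 3 | 3
  R[4]: 0 | 1 | 1 | 2 | 2 | 3 | 4
  R[5]: 0 | 1 | 2 | 3 | 3 | 4 | 5
  R[6]: 1 | 2 | 3 | 4 | 4 | 5 | 6
  R[7]: 1 | 2 | 3 | 4 | 5 | 6 | 7

reading off 1-entries of Δ²R: w = (4, 6, 2, 7, 3, 1, 5).

5 SE-corners of the 12-cell Rothe diagram give Ess(w):

[(2, 3, 0), (2, 5, 1), (4, 3, 1), (4, 5, 2), (5, 1, 0)]


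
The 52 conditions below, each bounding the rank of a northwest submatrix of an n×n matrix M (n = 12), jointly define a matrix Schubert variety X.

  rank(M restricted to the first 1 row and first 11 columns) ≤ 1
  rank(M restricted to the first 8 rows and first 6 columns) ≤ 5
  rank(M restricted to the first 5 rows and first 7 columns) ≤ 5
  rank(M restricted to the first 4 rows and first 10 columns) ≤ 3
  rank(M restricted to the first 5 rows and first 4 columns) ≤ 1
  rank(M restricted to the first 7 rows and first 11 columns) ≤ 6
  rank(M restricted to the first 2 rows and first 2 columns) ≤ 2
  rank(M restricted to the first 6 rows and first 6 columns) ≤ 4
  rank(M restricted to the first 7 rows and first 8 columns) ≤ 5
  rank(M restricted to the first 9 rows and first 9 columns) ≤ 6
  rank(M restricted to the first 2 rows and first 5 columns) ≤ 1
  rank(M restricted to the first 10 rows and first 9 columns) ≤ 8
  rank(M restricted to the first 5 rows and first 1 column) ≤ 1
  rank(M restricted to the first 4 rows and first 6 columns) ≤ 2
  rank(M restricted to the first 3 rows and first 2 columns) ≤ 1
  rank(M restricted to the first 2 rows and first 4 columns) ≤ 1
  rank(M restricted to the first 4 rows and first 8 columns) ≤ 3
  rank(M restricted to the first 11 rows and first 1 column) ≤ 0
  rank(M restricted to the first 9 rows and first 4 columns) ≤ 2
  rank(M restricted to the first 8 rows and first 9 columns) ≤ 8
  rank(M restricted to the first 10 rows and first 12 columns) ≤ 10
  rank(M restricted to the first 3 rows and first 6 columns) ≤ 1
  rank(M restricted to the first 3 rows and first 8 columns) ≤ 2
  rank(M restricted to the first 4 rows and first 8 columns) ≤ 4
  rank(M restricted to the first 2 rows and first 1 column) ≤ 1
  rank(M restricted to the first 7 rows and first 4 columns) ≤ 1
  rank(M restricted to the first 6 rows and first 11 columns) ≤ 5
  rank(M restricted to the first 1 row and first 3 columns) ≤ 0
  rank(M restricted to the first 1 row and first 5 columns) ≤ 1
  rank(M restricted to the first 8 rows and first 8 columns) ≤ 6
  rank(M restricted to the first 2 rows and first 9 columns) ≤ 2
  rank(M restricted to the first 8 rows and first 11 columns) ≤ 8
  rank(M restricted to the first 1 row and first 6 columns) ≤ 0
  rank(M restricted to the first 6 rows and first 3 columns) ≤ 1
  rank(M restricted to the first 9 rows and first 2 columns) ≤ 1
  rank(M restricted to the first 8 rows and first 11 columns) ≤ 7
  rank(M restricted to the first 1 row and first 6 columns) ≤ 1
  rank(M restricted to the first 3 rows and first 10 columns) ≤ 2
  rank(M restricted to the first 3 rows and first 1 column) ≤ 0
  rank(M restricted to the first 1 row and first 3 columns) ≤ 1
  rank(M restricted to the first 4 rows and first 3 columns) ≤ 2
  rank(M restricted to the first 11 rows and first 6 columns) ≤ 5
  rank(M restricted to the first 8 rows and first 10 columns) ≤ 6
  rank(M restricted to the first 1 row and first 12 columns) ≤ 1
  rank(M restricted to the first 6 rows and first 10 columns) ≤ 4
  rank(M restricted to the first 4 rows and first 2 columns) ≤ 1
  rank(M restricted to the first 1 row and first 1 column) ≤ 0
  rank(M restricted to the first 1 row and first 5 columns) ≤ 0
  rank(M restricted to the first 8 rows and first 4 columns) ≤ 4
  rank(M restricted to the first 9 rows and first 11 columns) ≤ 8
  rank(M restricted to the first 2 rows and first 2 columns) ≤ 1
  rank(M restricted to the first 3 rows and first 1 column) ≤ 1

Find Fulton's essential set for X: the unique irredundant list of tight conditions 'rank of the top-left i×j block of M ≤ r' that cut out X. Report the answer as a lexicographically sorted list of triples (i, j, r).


The tightest implied rank at each (i,j), from the 52 conditions:

  row 1: 0 | 0 | 0 | 0 | 0 | 0 | 1 | 1 | 1 | 1 | 1 | 1
  row 2: 0 | 1 | 1 | 1 | 1 | 1 | 2 | 2 | 2 | 2 | 2 | 2
  row 3: 0 | 1 | 1 | 1 | 1 | 1 | 2 | 2 | 2 | 2 | 3 | 3
  row 4: 0 | 1 | 1 | 1 | 2 | 2 | 3 | 3 | 3 | 3 | 4 | 4
  row 5: 0 | 1 | 1 | 1 | 2 | 3 | 4 | 4 | 4 | 4 | 5 | 5
  row 6: 0 | 1 | 1 | 1 | 2 | 3 | 4 | 4 | 4 | 4 | 5 | 6
  row 7: 0 | 1 | 1 | 1 | 2 | 3 | 4 | 5 | 5 | 5 | 6 | 7
  row 8: 0 | 1 | 2 | 2 | 3 | 4 | 5 | 6 | 6 | 6 | 7 | 8
  row 9: 0 | 1 | 2 | 2 | 3 | 4 | 5 | 6 | 6 | 7 | 8 | 9
  row 10: 0 | 1 | 2 | 3 | 4 | 5 | 6 | 7 | 7 | 8 | 9 | 10
  row 11: 0 | 1 | 2 | 3 | 4 | 5 | 6 | 7 | 8 | 9 | 10 | 11
  row 12: 1 | 2 | 3 | 4 | 5 | 6 | 7 | 8 | 9 | 10 | 11 | 12

hence w(1..12) = (7, 2, 11, 5, 6, 12, 8, 3, 10, 4, 9, 1).

ℓ(w)=36; the 8 essential cells (i,j,r):

[(1, 6, 0), (3, 6, 1), (3, 10, 2), (6, 10, 4), (7, 4, 1), (9, 4, 2), (9, 9, 6), (11, 1, 0)]


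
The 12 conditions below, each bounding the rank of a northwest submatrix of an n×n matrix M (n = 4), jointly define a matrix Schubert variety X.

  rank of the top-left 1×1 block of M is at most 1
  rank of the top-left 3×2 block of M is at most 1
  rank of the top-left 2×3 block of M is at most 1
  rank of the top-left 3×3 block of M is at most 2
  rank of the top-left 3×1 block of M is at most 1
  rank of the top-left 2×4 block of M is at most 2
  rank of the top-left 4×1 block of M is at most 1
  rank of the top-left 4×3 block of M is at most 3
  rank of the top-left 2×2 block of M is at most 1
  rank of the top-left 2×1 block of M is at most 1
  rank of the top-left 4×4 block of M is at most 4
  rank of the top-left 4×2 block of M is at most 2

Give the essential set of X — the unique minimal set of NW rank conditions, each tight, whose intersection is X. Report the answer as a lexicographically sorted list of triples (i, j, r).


Computing R[i][j] = min implied NW-rank bound (n=4, 12 conditions):

  i=1: 1 1 1 1
  i=2: 1 1 1 2
  i=3: 1 1 2 3
  i=4: 1 2 3 4

second differences of R give the permutation w = (1, 4, 3, 2).

2 SE-corners of the 3-cell Rothe diagram give Ess(w):

[(2, 3, 1), (3, 2, 1)]
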